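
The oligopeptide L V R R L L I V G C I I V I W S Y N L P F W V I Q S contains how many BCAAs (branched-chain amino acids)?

13

The BCAAs are Val, Leu, and Ile — aliphatic side chains with a branch point.
Matching residues: L1, V2, L5, L6, I7, V8, I11, I12, V13, I14, L19, V23, I24.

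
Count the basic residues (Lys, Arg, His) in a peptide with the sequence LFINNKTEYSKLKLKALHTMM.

5

Matching residues: K6, K11, K13, K15, H18.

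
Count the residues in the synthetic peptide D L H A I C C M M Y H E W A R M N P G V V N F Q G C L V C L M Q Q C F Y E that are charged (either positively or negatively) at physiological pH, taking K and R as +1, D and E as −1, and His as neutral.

4

Charged side chains at pH ~7.4: K, R (positive); D, E (negative).
Matching residues: D1, E12, R15, E37.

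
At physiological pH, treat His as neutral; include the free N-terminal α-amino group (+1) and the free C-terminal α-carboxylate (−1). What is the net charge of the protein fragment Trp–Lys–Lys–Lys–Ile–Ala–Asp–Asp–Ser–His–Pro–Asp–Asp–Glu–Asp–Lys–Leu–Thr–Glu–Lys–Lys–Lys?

At pH ~7.4 the Lys and Arg side chains are protonated (+1), the Asp and Glu side chains are deprotonated (−1), and with His taken as neutral all other side chains carry no charge.
Positive (K, R): Lys2, Lys3, Lys4, Lys16, Lys20, Lys21, Lys22 → +7.
Negative (D, E): Asp7, Asp8, Asp12, Asp13, Glu14, Asp15, Glu19 → −7.
The N-terminus (+1) and C-terminus (−1) cancel.
Net charge = (+7) + (−7) = 0.

0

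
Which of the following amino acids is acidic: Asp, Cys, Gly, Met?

Asp

Aspartate (D) and glutamate (E) have carboxylic-acid side chains and are the acidic amino acids.
Of the listed options, only Asp belongs to this group.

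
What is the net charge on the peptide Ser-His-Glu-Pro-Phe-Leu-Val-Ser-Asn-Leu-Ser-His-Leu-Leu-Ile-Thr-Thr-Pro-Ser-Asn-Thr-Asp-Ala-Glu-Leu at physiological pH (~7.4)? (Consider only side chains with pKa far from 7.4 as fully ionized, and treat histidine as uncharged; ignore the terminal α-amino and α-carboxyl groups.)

Near pH 7.4, K and R contribute +1 each, D and E contribute −1 each, and every other side chain (His included, as stated) is uncharged.
Positive (K, R): none → +0.
Negative (D, E): Glu3, Asp22, Glu24 → −3.
Net charge = (+0) + (−3) = −3.

-3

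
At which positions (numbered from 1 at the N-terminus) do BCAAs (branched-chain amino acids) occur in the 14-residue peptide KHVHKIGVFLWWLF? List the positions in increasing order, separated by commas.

Valine (V), leucine (L), and isoleucine (I) are the branched-chain amino acids.
Matching residues: V3, I6, V8, L10, L13.

3, 6, 8, 10, 13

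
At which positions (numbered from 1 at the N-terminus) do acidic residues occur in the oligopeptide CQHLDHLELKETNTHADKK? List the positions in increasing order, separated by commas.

Only D (aspartate) and E (glutamate) carry a side-chain carboxylic acid.
Matching residues: D5, E8, E11, D17.

5, 8, 11, 17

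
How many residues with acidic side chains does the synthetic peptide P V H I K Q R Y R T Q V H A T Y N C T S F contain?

Only D (aspartate) and E (glutamate) carry a side-chain carboxylic acid.
None of the 21 residues belong to this group.

0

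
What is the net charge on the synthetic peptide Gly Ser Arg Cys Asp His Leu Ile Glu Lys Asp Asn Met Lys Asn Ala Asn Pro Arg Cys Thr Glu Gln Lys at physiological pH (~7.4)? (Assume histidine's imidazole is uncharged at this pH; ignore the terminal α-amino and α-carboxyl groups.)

Near pH 7.4, K and R contribute +1 each, D and E contribute −1 each, and every other side chain (His included, as stated) is uncharged.
Positive (K, R): Arg3, Lys10, Lys14, Arg19, Lys24 → +5.
Negative (D, E): Asp5, Glu9, Asp11, Glu22 → −4.
Net charge = (+5) + (−4) = +1.

+1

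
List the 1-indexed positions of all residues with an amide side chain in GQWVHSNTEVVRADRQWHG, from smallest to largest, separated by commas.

Asparagine (N) and glutamine (Q) have uncharged amide side chains.
Matching residues: Q2, N7, Q16.

2, 7, 16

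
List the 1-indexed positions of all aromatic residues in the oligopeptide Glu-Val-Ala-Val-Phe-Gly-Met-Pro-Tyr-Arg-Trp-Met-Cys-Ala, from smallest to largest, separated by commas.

F, W, and Y each carry an aromatic ring on the side chain.
Matching residues: Phe5, Tyr9, Trp11.

5, 9, 11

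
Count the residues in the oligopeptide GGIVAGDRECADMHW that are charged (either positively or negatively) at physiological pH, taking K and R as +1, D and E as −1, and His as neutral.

Charged side chains at pH ~7.4: K, R (positive); D, E (negative).
Matching residues: D7, R8, E9, D12.

4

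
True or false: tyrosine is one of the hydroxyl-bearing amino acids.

Serine (S), threonine (T), and tyrosine (Y) each carry a hydroxyl group on the side chain.
Tyrosine is in this group.

True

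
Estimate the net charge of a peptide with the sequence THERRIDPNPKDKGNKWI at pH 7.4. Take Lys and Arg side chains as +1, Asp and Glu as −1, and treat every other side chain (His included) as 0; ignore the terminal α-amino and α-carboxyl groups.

+2

Positive (K, R): R4, R5, K11, K13, K16 → +5.
Negative (D, E): E3, D7, D12 → −3.
Net charge = (+5) + (−3) = +2.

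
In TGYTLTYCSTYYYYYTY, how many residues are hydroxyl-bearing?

S, T, and Y are the three residues with a side-chain hydroxyl.
Matching residues: T1, Y3, T4, T6, Y7, S9, T10, Y11, Y12, Y13, Y14, Y15, T16, Y17.

14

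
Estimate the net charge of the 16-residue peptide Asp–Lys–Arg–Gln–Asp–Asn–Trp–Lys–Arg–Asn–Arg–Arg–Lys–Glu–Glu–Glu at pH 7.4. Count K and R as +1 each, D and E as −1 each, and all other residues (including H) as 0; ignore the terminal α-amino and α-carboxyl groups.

Positive (K, R): Lys2, Arg3, Lys8, Arg9, Arg11, Arg12, Lys13 → +7.
Negative (D, E): Asp1, Asp5, Glu14, Glu15, Glu16 → −5.
Net charge = (+7) + (−5) = +2.

+2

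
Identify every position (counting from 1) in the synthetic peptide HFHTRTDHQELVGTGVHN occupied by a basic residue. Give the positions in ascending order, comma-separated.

1, 3, 5, 8, 17

Lysine (K), arginine (R), and histidine (H) have basic, nitrogen-containing side chains.
Matching residues: H1, H3, R5, H8, H17.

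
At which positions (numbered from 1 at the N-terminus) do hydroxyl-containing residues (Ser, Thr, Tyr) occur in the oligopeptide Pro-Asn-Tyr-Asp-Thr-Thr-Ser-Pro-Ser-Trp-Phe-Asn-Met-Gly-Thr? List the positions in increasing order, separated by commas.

Matching residues: Tyr3, Thr5, Thr6, Ser7, Ser9, Thr15.

3, 5, 6, 7, 9, 15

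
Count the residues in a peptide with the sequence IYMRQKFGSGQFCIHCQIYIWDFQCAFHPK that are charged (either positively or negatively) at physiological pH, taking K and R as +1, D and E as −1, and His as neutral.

Charged side chains at pH ~7.4: K, R (positive); D, E (negative).
Matching residues: R4, K6, D22, K30.

4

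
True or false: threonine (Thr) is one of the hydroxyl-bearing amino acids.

S, T, and Y are the three residues with a side-chain hydroxyl.
Threonine is in this group.

True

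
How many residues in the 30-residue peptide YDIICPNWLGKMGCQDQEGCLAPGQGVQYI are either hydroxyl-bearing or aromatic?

3

Hydroxyl-bearing: S, T, Y. Aromatic: F, W, Y.
Hydroxyl-bearing residues here: Y1, Y29 (2).
Aromatic residues here: Y1, W8, Y29 (3).
Y is in both groups, so the 2 Y residues must not be double-counted.
Total = 2 + 3 − 2 = 3.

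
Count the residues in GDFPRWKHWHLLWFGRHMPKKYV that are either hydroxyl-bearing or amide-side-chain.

Hydroxyl-bearing: S, T, Y. Amide-side-chain: N, Q.
Hydroxyl-bearing residues here: Y22 (1).
Amide-side-chain residues here: none (0).
The two groups share no amino acid, so total = 1 + 0 = 1.

1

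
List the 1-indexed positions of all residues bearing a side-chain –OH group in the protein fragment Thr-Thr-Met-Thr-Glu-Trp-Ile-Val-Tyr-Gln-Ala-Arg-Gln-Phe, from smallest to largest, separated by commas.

1, 2, 4, 9

The –OH-bearing residues are Ser, Thr (aliphatic alcohols), and Tyr (phenol).
Matching residues: Thr1, Thr2, Thr4, Tyr9.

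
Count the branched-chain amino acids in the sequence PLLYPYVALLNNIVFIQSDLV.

The BCAAs are Val, Leu, and Ile — aliphatic side chains with a branch point.
Matching residues: L2, L3, V7, L9, L10, I13, V14, I16, L20, V21.

10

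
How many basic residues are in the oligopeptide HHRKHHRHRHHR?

12

K, R, and H are the three residues with basic side chains (ε-amine, guanidinium, and imidazole respectively).
Matching residues: H1, H2, R3, K4, H5, H6, R7, H8, R9, H10, H11, R12.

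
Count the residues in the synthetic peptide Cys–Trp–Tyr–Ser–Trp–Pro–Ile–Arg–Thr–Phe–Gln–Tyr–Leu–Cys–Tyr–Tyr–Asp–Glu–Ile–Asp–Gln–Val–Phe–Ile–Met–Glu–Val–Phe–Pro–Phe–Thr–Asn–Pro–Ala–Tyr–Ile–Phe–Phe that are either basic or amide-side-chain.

Basic: H, K, R. Amide-side-chain: N, Q.
Basic residues here: Arg8 (1).
Amide-side-chain residues here: Gln11, Gln21, Asn32 (3).
The two groups share no amino acid, so total = 1 + 3 = 4.

4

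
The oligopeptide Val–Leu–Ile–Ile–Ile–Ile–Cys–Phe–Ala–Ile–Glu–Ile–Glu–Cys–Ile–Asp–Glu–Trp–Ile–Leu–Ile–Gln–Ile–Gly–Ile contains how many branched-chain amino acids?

14

The BCAAs are Val, Leu, and Ile — aliphatic side chains with a branch point.
Matching residues: Val1, Leu2, Ile3, Ile4, Ile5, Ile6, Ile10, Ile12, Ile15, Ile19, Leu20, Ile21, Ile23, Ile25.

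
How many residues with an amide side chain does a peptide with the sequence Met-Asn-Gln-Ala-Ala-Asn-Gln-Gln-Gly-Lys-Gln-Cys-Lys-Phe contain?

6

Asparagine (N) and glutamine (Q) have uncharged amide side chains.
Matching residues: Asn2, Gln3, Asn6, Gln7, Gln8, Gln11.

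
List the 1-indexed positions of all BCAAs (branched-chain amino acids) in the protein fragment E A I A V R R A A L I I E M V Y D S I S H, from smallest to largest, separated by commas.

3, 5, 10, 11, 12, 15, 19

Valine (V), leucine (L), and isoleucine (I) are the branched-chain amino acids.
Matching residues: I3, V5, L10, I11, I12, V15, I19.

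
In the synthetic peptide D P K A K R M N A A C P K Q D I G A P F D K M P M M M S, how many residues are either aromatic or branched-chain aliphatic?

2

Aromatic: F, W, Y. Branched-chain aliphatic: I, L, V.
Aromatic residues here: F20 (1).
Branched-chain aliphatic residues here: I16 (1).
The two groups share no amino acid, so total = 1 + 1 = 2.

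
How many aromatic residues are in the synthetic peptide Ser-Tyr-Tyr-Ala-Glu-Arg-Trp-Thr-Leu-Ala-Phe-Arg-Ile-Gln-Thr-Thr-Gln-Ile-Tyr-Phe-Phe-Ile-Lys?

7

Phenylalanine (F), tryptophan (W), and tyrosine (Y) have aromatic ring side chains.
Matching residues: Tyr2, Tyr3, Trp7, Phe11, Tyr19, Phe20, Phe21.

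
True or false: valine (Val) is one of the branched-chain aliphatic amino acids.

True

V, L, and I make up the branched-chain aliphatic group.
Valine is in this group.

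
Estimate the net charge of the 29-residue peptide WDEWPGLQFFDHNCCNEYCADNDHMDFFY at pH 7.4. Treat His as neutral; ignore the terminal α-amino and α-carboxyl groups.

-7

Near pH 7.4, K and R contribute +1 each, D and E contribute −1 each, and every other side chain (His included, as stated) is uncharged.
Positive (K, R): none → +0.
Negative (D, E): D2, E3, D11, E17, D21, D23, D26 → −7.
Net charge = (+0) + (−7) = −7.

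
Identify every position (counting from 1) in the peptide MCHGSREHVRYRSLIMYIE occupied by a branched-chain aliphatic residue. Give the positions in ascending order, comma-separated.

9, 14, 15, 18

V, L, and I make up the branched-chain aliphatic group.
Matching residues: V9, L14, I15, I18.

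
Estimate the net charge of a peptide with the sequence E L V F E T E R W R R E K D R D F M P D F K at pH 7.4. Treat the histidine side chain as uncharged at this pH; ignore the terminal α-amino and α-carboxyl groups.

The side chains ionized at physiological pH are Lys/Arg (+1) and Asp/Glu (−1); with His treated as neutral, nothing else contributes.
Positive (K, R): R8, R10, R11, K13, R15, K22 → +6.
Negative (D, E): E1, E5, E7, E12, D14, D16, D20 → −7.
Net charge = (+6) + (−7) = −1.

-1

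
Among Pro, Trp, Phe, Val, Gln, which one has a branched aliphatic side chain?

Val

V, L, and I make up the branched-chain aliphatic group.
Of the listed options, only Val belongs to this group.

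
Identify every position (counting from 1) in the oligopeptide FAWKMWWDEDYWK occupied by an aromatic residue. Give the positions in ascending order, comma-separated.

1, 3, 6, 7, 11, 12

F, W, and Y each carry an aromatic ring on the side chain.
Matching residues: F1, W3, W6, W7, Y11, W12.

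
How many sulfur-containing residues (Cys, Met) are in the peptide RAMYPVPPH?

1

Matching residues: M3.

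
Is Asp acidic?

Only D (aspartate) and E (glutamate) carry a side-chain carboxylic acid.
Aspartate is in this group.

Yes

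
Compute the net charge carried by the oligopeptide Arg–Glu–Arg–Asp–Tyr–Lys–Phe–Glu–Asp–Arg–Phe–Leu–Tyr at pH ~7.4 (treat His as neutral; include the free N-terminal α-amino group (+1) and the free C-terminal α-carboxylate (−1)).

At pH ~7.4 the Lys and Arg side chains are protonated (+1), the Asp and Glu side chains are deprotonated (−1), and with His taken as neutral all other side chains carry no charge.
Positive (K, R): Arg1, Arg3, Lys6, Arg10 → +4.
Negative (D, E): Glu2, Asp4, Glu8, Asp9 → −4.
The N-terminus (+1) and C-terminus (−1) cancel.
Net charge = (+4) + (−4) = 0.

0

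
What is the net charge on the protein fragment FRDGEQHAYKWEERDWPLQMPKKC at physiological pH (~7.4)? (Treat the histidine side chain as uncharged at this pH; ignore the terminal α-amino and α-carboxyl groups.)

0

The side chains ionized at physiological pH are Lys/Arg (+1) and Asp/Glu (−1); with His treated as neutral, nothing else contributes.
Positive (K, R): R2, K10, R14, K22, K23 → +5.
Negative (D, E): D3, E5, E12, E13, D15 → −5.
Net charge = (+5) + (−5) = 0.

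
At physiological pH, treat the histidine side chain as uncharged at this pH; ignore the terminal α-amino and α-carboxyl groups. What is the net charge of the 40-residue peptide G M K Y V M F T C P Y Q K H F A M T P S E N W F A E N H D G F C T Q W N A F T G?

At pH ~7.4 the Lys and Arg side chains are protonated (+1), the Asp and Glu side chains are deprotonated (−1), and with His taken as neutral all other side chains carry no charge.
Positive (K, R): K3, K13 → +2.
Negative (D, E): E21, E26, D29 → −3.
Net charge = (+2) + (−3) = −1.

-1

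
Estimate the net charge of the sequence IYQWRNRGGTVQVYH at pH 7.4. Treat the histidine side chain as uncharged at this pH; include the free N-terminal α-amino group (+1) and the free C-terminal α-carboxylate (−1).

Near pH 7.4, K and R contribute +1 each, D and E contribute −1 each, and every other side chain (His included, as stated) is uncharged.
Positive (K, R): R5, R7 → +2.
Negative (D, E): none → −0.
The N-terminus (+1) and C-terminus (−1) cancel.
Net charge = (+2) + (−0) = +2.

+2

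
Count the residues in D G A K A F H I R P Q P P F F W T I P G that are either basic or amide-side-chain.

4

Basic: H, K, R. Amide-side-chain: N, Q.
Basic residues here: K4, H7, R9 (3).
Amide-side-chain residues here: Q11 (1).
The two groups share no amino acid, so total = 3 + 1 = 4.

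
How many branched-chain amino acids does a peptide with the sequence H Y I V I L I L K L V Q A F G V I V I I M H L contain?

14

Valine (V), leucine (L), and isoleucine (I) are the branched-chain amino acids.
Matching residues: I3, V4, I5, L6, I7, L8, L10, V11, V16, I17, V18, I19, I20, L23.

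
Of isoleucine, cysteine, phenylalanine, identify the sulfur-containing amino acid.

cysteine

Only Cys (C) and Met (M) have a sulfur atom in the side chain.
Of the listed options, only cysteine belongs to this group.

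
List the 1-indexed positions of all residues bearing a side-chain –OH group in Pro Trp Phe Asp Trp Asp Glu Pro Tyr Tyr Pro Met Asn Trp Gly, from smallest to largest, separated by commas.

The –OH-bearing residues are Ser, Thr (aliphatic alcohols), and Tyr (phenol).
Matching residues: Tyr9, Tyr10.

9, 10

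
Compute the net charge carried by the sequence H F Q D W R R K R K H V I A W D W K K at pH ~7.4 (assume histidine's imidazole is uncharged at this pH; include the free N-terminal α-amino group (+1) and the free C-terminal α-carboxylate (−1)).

+5

Near pH 7.4, K and R contribute +1 each, D and E contribute −1 each, and every other side chain (His included, as stated) is uncharged.
Positive (K, R): R6, R7, K8, R9, K10, K18, K19 → +7.
Negative (D, E): D4, D16 → −2.
The N-terminus (+1) and C-terminus (−1) cancel.
Net charge = (+7) + (−2) = +5.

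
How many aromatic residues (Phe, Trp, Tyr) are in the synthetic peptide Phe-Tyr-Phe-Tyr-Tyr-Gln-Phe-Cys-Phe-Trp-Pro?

Matching residues: Phe1, Tyr2, Phe3, Tyr4, Tyr5, Phe7, Phe9, Trp10.

8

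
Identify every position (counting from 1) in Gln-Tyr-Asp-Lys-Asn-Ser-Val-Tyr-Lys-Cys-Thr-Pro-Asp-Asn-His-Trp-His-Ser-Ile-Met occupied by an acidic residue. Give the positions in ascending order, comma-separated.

Aspartate (D) and glutamate (E) have carboxylic-acid side chains and are the acidic amino acids.
Matching residues: Asp3, Asp13.

3, 13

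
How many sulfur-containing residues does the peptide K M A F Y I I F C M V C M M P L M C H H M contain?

The sulfur-bearing residues are cysteine (–SH) and methionine (–S–CH₃).
Matching residues: M2, C9, M10, C12, M13, M14, M17, C18, M21.

9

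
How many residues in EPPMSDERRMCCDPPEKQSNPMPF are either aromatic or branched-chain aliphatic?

Aromatic: F, W, Y. Branched-chain aliphatic: I, L, V.
Aromatic residues here: F24 (1).
Branched-chain aliphatic residues here: none (0).
The two groups share no amino acid, so total = 1 + 0 = 1.

1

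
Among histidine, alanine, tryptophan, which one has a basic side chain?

histidine

The basic amino acids are Lys (K), Arg (R), and His (H).
Of the listed options, only histidine belongs to this group.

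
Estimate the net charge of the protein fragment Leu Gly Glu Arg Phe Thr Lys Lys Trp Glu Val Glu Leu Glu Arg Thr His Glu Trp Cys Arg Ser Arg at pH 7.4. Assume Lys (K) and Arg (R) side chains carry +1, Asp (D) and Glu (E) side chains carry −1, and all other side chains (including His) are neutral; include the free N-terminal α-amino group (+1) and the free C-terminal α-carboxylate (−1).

Positive (K, R): Arg4, Lys7, Lys8, Arg15, Arg21, Arg23 → +6.
Negative (D, E): Glu3, Glu10, Glu12, Glu14, Glu18 → −5.
The N-terminus (+1) and C-terminus (−1) cancel.
Net charge = (+6) + (−5) = +1.

+1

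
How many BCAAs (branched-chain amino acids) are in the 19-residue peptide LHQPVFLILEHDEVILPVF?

9

V, L, and I make up the branched-chain aliphatic group.
Matching residues: L1, V5, L7, I8, L9, V14, I15, L16, V18.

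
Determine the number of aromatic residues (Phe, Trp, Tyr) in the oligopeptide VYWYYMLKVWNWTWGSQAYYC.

9

Matching residues: Y2, W3, Y4, Y5, W10, W12, W14, Y19, Y20.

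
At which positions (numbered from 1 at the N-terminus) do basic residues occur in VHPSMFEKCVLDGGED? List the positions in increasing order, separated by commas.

The basic amino acids are Lys (K), Arg (R), and His (H).
Matching residues: H2, K8.

2, 8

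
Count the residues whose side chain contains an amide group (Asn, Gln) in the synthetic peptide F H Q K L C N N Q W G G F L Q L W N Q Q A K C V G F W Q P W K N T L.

Matching residues: Q3, N7, N8, Q9, Q15, N18, Q19, Q20, Q28, N32.

10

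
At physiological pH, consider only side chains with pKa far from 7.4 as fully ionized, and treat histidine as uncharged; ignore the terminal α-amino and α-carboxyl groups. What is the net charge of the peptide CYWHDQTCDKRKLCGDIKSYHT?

+1

The side chains ionized at physiological pH are Lys/Arg (+1) and Asp/Glu (−1); with His treated as neutral, nothing else contributes.
Positive (K, R): K10, R11, K12, K18 → +4.
Negative (D, E): D5, D9, D16 → −3.
Net charge = (+4) + (−3) = +1.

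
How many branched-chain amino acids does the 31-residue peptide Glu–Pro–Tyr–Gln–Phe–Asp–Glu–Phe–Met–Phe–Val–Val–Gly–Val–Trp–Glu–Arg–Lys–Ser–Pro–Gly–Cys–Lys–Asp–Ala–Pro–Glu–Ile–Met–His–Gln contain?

4

The BCAAs are Val, Leu, and Ile — aliphatic side chains with a branch point.
Matching residues: Val11, Val12, Val14, Ile28.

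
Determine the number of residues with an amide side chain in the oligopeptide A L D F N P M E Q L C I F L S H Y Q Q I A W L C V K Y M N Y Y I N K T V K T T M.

6

Asparagine (N) and glutamine (Q) have uncharged amide side chains.
Matching residues: N5, Q9, Q18, Q19, N29, N33.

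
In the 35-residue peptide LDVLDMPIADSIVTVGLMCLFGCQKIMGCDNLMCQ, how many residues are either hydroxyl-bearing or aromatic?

Hydroxyl-bearing: S, T, Y. Aromatic: F, W, Y.
Hydroxyl-bearing residues here: S11, T14 (2).
Aromatic residues here: F21 (1).
(Y belongs to both groups, but none appear in this sequence.) Total = 2 + 1 = 3.

3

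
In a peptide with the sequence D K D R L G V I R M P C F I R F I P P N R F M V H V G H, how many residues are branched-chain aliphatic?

7

V, L, and I make up the branched-chain aliphatic group.
Matching residues: L5, V7, I8, I14, I17, V24, V26.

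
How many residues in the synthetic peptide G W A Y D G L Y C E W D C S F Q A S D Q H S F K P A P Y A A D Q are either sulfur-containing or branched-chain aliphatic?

Sulfur-containing: C, M. Branched-chain aliphatic: I, L, V.
Sulfur-containing residues here: C9, C13 (2).
Branched-chain aliphatic residues here: L7 (1).
The two groups share no amino acid, so total = 2 + 1 = 3.

3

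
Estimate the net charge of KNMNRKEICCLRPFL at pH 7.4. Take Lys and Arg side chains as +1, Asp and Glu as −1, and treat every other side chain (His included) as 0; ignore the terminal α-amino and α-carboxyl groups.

Positive (K, R): K1, R5, K6, R12 → +4.
Negative (D, E): E7 → −1.
Net charge = (+4) + (−1) = +3.

+3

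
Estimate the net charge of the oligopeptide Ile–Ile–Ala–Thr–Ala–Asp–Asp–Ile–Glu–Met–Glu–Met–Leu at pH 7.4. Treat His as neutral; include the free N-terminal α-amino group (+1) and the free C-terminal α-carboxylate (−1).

The side chains ionized at physiological pH are Lys/Arg (+1) and Asp/Glu (−1); with His treated as neutral, nothing else contributes.
Positive (K, R): none → +0.
Negative (D, E): Asp6, Asp7, Glu9, Glu11 → −4.
The N-terminus (+1) and C-terminus (−1) cancel.
Net charge = (+0) + (−4) = −4.

-4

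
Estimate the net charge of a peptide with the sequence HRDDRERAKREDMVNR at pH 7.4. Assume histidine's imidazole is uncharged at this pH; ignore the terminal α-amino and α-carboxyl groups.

+1

Near pH 7.4, K and R contribute +1 each, D and E contribute −1 each, and every other side chain (His included, as stated) is uncharged.
Positive (K, R): R2, R5, R7, K9, R10, R16 → +6.
Negative (D, E): D3, D4, E6, E11, D12 → −5.
Net charge = (+6) + (−5) = +1.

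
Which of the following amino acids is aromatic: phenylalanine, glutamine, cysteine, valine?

phenylalanine

F, W, and Y each carry an aromatic ring on the side chain.
Of the listed options, only phenylalanine belongs to this group.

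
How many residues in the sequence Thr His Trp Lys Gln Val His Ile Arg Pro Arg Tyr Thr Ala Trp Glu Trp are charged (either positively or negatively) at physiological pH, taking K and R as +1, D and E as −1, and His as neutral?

Charged side chains at pH ~7.4: K, R (positive); D, E (negative).
Matching residues: Lys4, Arg9, Arg11, Glu16.

4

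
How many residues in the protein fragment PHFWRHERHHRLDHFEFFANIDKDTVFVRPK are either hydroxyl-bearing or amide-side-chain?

Hydroxyl-bearing: S, T, Y. Amide-side-chain: N, Q.
Hydroxyl-bearing residues here: T25 (1).
Amide-side-chain residues here: N20 (1).
The two groups share no amino acid, so total = 1 + 1 = 2.

2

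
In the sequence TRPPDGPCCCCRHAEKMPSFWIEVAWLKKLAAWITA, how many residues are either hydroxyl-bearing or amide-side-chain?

3

Hydroxyl-bearing: S, T, Y. Amide-side-chain: N, Q.
Hydroxyl-bearing residues here: T1, S19, T35 (3).
Amide-side-chain residues here: none (0).
The two groups share no amino acid, so total = 3 + 0 = 3.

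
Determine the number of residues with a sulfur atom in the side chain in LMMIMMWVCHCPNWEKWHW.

The sulfur-bearing residues are cysteine (–SH) and methionine (–S–CH₃).
Matching residues: M2, M3, M5, M6, C9, C11.

6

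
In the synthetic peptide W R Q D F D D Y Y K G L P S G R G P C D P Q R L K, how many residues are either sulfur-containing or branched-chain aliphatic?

3

Sulfur-containing: C, M. Branched-chain aliphatic: I, L, V.
Sulfur-containing residues here: C19 (1).
Branched-chain aliphatic residues here: L12, L24 (2).
The two groups share no amino acid, so total = 1 + 2 = 3.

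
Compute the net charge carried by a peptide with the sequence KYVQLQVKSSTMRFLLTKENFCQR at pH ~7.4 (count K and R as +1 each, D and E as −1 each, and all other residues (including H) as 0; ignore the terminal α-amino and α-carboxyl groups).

+4

Positive (K, R): K1, K8, R13, K18, R24 → +5.
Negative (D, E): E19 → −1.
Net charge = (+5) + (−1) = +4.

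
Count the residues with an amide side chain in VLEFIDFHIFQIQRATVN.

Only N (asparagine) and Q (glutamine) carry a side-chain carboxamide.
Matching residues: Q11, Q13, N18.

3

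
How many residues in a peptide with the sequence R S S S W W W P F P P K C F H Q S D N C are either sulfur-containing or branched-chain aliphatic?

Sulfur-containing: C, M. Branched-chain aliphatic: I, L, V.
Sulfur-containing residues here: C13, C20 (2).
Branched-chain aliphatic residues here: none (0).
The two groups share no amino acid, so total = 2 + 0 = 2.

2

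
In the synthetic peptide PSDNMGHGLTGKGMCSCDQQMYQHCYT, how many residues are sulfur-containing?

The sulfur-bearing residues are cysteine (–SH) and methionine (–S–CH₃).
Matching residues: M5, M14, C15, C17, M21, C25.

6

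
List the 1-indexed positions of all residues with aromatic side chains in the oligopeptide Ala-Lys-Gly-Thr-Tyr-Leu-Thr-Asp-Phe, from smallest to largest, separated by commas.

5, 9

The aromatic amino acids are Phe (F, benzyl), Trp (W, indole), and Tyr (Y, phenol).
Matching residues: Tyr5, Phe9.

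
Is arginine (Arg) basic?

Yes

The basic amino acids are Lys (K), Arg (R), and His (H).
Arginine is in this group.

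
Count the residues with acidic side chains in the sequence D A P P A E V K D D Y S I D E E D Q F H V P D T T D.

10

The acidic residues are Asp (D) and Glu (E), whose side chains end in a carboxylate group.
Matching residues: D1, E6, D9, D10, D14, E15, E16, D17, D23, D26.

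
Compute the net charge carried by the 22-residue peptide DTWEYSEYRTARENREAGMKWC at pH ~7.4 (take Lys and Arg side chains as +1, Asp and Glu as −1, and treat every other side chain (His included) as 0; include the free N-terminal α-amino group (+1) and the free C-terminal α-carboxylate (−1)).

Positive (K, R): R9, R12, R15, K20 → +4.
Negative (D, E): D1, E4, E7, E13, E16 → −5.
The N-terminus (+1) and C-terminus (−1) cancel.
Net charge = (+4) + (−5) = −1.

-1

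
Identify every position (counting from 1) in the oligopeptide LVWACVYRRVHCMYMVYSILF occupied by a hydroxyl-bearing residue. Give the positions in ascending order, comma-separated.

The –OH-bearing residues are Ser, Thr (aliphatic alcohols), and Tyr (phenol).
Matching residues: Y7, Y14, Y17, S18.

7, 14, 17, 18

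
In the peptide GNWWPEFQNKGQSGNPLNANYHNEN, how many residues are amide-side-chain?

The amide-side-chain residues are Asn (N) and Gln (Q).
Matching residues: N2, Q8, N9, Q12, N15, N18, N20, N23, N25.

9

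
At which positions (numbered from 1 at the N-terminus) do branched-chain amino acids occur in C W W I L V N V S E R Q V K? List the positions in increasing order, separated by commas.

4, 5, 6, 8, 13

V, L, and I make up the branched-chain aliphatic group.
Matching residues: I4, L5, V6, V8, V13.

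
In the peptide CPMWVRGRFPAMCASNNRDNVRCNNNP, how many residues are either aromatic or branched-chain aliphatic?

Aromatic: F, W, Y. Branched-chain aliphatic: I, L, V.
Aromatic residues here: W4, F9 (2).
Branched-chain aliphatic residues here: V5, V21 (2).
The two groups share no amino acid, so total = 2 + 2 = 4.

4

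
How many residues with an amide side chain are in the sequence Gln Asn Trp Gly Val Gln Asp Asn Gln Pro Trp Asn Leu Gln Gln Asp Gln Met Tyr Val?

9

Only N (asparagine) and Q (glutamine) carry a side-chain carboxamide.
Matching residues: Gln1, Asn2, Gln6, Asn8, Gln9, Asn12, Gln14, Gln15, Gln17.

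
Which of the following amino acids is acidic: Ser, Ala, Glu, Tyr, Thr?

Glu

Aspartate (D) and glutamate (E) have carboxylic-acid side chains and are the acidic amino acids.
Of the listed options, only Glu belongs to this group.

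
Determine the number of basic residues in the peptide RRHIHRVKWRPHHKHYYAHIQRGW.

13

The basic amino acids are Lys (K), Arg (R), and His (H).
Matching residues: R1, R2, H3, H5, R6, K8, R10, H12, H13, K14, H15, H19, R22.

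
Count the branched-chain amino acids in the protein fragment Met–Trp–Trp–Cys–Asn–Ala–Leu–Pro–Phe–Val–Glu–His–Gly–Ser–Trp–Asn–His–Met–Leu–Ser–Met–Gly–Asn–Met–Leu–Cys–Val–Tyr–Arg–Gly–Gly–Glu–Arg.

5

Valine (V), leucine (L), and isoleucine (I) are the branched-chain amino acids.
Matching residues: Leu7, Val10, Leu19, Leu25, Val27.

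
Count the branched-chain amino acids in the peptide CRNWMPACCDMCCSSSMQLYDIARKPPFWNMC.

2

The BCAAs are Val, Leu, and Ile — aliphatic side chains with a branch point.
Matching residues: L19, I22.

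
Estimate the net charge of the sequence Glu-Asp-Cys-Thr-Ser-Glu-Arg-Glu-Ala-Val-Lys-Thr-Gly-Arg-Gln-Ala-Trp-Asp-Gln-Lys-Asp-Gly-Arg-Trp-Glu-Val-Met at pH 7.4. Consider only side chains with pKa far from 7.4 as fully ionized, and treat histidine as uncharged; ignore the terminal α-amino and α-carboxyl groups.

-2

The side chains ionized at physiological pH are Lys/Arg (+1) and Asp/Glu (−1); with His treated as neutral, nothing else contributes.
Positive (K, R): Arg7, Lys11, Arg14, Lys20, Arg23 → +5.
Negative (D, E): Glu1, Asp2, Glu6, Glu8, Asp18, Asp21, Glu25 → −7.
Net charge = (+5) + (−7) = −2.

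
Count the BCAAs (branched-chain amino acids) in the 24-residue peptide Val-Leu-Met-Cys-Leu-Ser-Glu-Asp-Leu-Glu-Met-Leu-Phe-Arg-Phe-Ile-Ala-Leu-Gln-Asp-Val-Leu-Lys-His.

9

Valine (V), leucine (L), and isoleucine (I) are the branched-chain amino acids.
Matching residues: Val1, Leu2, Leu5, Leu9, Leu12, Ile16, Leu18, Val21, Leu22.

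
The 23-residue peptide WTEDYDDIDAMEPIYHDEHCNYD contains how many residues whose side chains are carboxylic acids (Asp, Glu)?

9

Matching residues: E3, D4, D6, D7, D9, E12, D17, E18, D23.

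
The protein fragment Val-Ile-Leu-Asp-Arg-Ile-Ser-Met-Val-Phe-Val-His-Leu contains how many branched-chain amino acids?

7

The BCAAs are Val, Leu, and Ile — aliphatic side chains with a branch point.
Matching residues: Val1, Ile2, Leu3, Ile6, Val9, Val11, Leu13.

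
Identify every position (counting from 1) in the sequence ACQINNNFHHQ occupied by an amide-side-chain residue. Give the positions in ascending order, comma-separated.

3, 5, 6, 7, 11

Only N (asparagine) and Q (glutamine) carry a side-chain carboxamide.
Matching residues: Q3, N5, N6, N7, Q11.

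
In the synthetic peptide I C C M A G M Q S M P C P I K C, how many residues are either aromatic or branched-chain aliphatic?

Aromatic: F, W, Y. Branched-chain aliphatic: I, L, V.
Aromatic residues here: none (0).
Branched-chain aliphatic residues here: I1, I14 (2).
The two groups share no amino acid, so total = 0 + 2 = 2.

2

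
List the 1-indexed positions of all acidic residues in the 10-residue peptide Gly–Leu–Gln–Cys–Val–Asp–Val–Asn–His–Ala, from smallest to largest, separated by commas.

6

Only D (aspartate) and E (glutamate) carry a side-chain carboxylic acid.
Matching residues: Asp6.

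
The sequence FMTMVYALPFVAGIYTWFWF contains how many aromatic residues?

8

F, W, and Y each carry an aromatic ring on the side chain.
Matching residues: F1, Y6, F10, Y15, W17, F18, W19, F20.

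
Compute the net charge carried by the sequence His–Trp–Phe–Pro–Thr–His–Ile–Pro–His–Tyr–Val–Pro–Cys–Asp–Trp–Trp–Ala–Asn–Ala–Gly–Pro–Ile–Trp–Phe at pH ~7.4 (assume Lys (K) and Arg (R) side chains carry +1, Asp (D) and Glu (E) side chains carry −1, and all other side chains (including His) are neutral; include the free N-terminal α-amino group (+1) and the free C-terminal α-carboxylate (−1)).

-1

Positive (K, R): none → +0.
Negative (D, E): Asp14 → −1.
The N-terminus (+1) and C-terminus (−1) cancel.
Net charge = (+0) + (−1) = −1.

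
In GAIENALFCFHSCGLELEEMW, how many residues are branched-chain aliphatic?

4

Valine (V), leucine (L), and isoleucine (I) are the branched-chain amino acids.
Matching residues: I3, L7, L15, L17.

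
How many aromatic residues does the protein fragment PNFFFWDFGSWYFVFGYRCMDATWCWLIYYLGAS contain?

F, W, and Y each carry an aromatic ring on the side chain.
Matching residues: F3, F4, F5, W6, F8, W11, Y12, F13, F15, Y17, W24, W26, Y29, Y30.

14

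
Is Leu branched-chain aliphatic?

Yes

Valine (V), leucine (L), and isoleucine (I) are the branched-chain amino acids.
Leucine is in this group.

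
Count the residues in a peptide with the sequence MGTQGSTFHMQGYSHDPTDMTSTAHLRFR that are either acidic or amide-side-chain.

4

Acidic: D, E. Amide-side-chain: N, Q.
Acidic residues here: D16, D19 (2).
Amide-side-chain residues here: Q4, Q11 (2).
The two groups share no amino acid, so total = 2 + 2 = 4.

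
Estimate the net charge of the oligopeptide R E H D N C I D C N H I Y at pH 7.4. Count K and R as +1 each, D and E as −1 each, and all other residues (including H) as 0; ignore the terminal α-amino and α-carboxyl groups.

Positive (K, R): R1 → +1.
Negative (D, E): E2, D4, D8 → −3.
Net charge = (+1) + (−3) = −2.

-2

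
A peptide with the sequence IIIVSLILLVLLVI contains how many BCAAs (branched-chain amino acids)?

Valine (V), leucine (L), and isoleucine (I) are the branched-chain amino acids.
Matching residues: I1, I2, I3, V4, L6, I7, L8, L9, V10, L11, L12, V13, I14.

13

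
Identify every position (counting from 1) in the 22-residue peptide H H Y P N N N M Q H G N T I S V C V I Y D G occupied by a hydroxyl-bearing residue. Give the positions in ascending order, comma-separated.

3, 13, 15, 20

S, T, and Y are the three residues with a side-chain hydroxyl.
Matching residues: Y3, T13, S15, Y20.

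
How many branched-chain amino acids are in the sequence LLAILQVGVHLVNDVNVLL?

The BCAAs are Val, Leu, and Ile — aliphatic side chains with a branch point.
Matching residues: L1, L2, I4, L5, V7, V9, L11, V12, V15, V17, L18, L19.

12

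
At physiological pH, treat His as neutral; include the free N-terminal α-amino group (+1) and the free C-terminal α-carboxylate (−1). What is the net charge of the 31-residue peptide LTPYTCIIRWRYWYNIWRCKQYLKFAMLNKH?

Near pH 7.4, K and R contribute +1 each, D and E contribute −1 each, and every other side chain (His included, as stated) is uncharged.
Positive (K, R): R9, R11, R18, K20, K24, K30 → +6.
Negative (D, E): none → −0.
The N-terminus (+1) and C-terminus (−1) cancel.
Net charge = (+6) + (−0) = +6.

+6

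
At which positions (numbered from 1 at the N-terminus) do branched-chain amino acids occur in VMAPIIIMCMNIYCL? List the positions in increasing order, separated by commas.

The BCAAs are Val, Leu, and Ile — aliphatic side chains with a branch point.
Matching residues: V1, I5, I6, I7, I12, L15.

1, 5, 6, 7, 12, 15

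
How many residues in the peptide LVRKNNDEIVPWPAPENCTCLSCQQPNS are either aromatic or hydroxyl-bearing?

Aromatic: F, W, Y. Hydroxyl-bearing: S, T, Y.
Aromatic residues here: W12 (1).
Hydroxyl-bearing residues here: T19, S22, S28 (3).
(Y belongs to both groups, but none appear in this sequence.) Total = 1 + 3 = 4.

4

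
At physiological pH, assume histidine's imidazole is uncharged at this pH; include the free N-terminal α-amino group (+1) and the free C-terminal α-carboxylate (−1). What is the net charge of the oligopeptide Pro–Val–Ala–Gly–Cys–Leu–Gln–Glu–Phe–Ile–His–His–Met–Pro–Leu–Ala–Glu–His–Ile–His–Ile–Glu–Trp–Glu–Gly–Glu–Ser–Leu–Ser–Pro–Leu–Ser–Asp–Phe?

The side chains ionized at physiological pH are Lys/Arg (+1) and Asp/Glu (−1); with His treated as neutral, nothing else contributes.
Positive (K, R): none → +0.
Negative (D, E): Glu8, Glu17, Glu22, Glu24, Glu26, Asp33 → −6.
The N-terminus (+1) and C-terminus (−1) cancel.
Net charge = (+0) + (−6) = −6.

-6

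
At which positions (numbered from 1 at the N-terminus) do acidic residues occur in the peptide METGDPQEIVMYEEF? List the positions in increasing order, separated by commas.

2, 5, 8, 13, 14

Only D (aspartate) and E (glutamate) carry a side-chain carboxylic acid.
Matching residues: E2, D5, E8, E13, E14.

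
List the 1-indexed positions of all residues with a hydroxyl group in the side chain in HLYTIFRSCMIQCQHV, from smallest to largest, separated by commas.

3, 4, 8

S, T, and Y are the three residues with a side-chain hydroxyl.
Matching residues: Y3, T4, S8.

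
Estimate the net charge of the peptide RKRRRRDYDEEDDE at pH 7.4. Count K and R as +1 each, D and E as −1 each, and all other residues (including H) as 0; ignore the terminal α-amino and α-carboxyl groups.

-1

Positive (K, R): R1, K2, R3, R4, R5, R6 → +6.
Negative (D, E): D7, D9, E10, E11, D12, D13, E14 → −7.
Net charge = (+6) + (−7) = −1.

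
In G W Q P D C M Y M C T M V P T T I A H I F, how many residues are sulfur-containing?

The sulfur-bearing residues are cysteine (–SH) and methionine (–S–CH₃).
Matching residues: C6, M7, M9, C10, M12.

5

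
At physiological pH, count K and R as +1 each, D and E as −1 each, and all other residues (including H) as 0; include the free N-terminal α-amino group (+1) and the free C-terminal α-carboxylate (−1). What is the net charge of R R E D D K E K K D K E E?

Positive (K, R): R1, R2, K6, K8, K9, K11 → +6.
Negative (D, E): E3, D4, D5, E7, D10, E12, E13 → −7.
The N-terminus (+1) and C-terminus (−1) cancel.
Net charge = (+6) + (−7) = −1.

-1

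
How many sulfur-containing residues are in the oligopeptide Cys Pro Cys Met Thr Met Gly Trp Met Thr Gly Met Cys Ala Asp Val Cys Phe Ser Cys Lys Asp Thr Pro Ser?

9

Cysteine (C, thiol) and methionine (M, thioether) are the two sulfur-containing amino acids.
Matching residues: Cys1, Cys3, Met4, Met6, Met9, Met12, Cys13, Cys17, Cys20.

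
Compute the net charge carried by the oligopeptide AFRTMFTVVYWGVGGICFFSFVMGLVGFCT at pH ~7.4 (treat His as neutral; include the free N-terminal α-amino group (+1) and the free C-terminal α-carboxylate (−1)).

The side chains ionized at physiological pH are Lys/Arg (+1) and Asp/Glu (−1); with His treated as neutral, nothing else contributes.
Positive (K, R): R3 → +1.
Negative (D, E): none → −0.
The N-terminus (+1) and C-terminus (−1) cancel.
Net charge = (+1) + (−0) = +1.

+1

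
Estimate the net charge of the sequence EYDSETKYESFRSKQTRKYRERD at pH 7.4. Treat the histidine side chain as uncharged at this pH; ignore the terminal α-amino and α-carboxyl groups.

At pH ~7.4 the Lys and Arg side chains are protonated (+1), the Asp and Glu side chains are deprotonated (−1), and with His taken as neutral all other side chains carry no charge.
Positive (K, R): K7, R12, K14, R17, K18, R20, R22 → +7.
Negative (D, E): E1, D3, E5, E9, E21, D23 → −6.
Net charge = (+7) + (−6) = +1.

+1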